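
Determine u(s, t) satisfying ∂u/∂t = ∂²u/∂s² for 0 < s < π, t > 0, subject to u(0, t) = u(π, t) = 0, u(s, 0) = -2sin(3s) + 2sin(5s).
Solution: Separating variables: u = Σ c_n exp(-n²t) sin(ns). From u(s,0) = -2sin(3s) + 2sin(5s): c_3=-2, c_5=2.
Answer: u(s, t) = -2exp(-9t)sin(3s) + 2exp(-25t)sin(5s)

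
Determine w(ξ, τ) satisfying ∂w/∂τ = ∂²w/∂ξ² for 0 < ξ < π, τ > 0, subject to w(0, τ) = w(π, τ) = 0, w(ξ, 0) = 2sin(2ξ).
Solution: Using separation of variables w = X(ξ)T(τ):
Eigenfunctions: sin(nξ), n = 1, 2, 3, ...
General solution: w(ξ, τ) = Σ c_n sin(nξ) exp(-n² τ)
Matching w(ξ,0) = 2sin(2ξ) term by term: c_2=2.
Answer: w(ξ, τ) = 2exp(-4τ)sin(2ξ)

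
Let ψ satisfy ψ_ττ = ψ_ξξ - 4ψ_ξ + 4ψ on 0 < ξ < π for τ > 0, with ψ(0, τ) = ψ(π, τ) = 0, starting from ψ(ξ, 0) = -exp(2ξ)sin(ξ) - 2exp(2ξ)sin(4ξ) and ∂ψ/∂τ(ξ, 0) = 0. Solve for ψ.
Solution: Substitute ψ = exp(2ξ)u, i.e. u = exp(-2ξ)ψ.
By the product rule, ψ_ξ = exp(2ξ)(u_ξ + 2u), ψ_ξξ = exp(2ξ)(u_ξξ + 4u_ξ + 4u), ψ_ττ = exp(2ξ)u_ττ.
Substituting into the PDE and dividing by exp(2ξ): u_ττ = (u_ξξ + 4u_ξ + 4u) - 4(u_ξ + 2u) + 4u.
The lower-order terms cancel, leaving the standard wave equation u_ττ = u_ξξ.
Initial data for u: u(ξ,0) = exp(-2ξ)ψ(ξ,0) = -sin(ξ) - 2sin(4ξ); u_τ(ξ,0) = exp(-2ξ)ψ_τ(ξ,0) = 0. The boundary conditions carry over: u(0,τ) = u(π,τ) = 0.
Solve for u:
  Using separation of variables u = X(ξ)T(τ):
  Eigenfunctions: sin(nξ), n = 1, 2, 3, ...
  General solution: u(ξ, τ) = Σ [A_n cos(n τ) + B_n sin(n τ)] sin(nξ)
  From u(ξ,0) = -sin(ξ) - 2sin(4ξ): A_1=-1, A_4=-2. From u_τ(ξ,0) = 0: all B_n = 0.
Hence u(ξ,τ) = -sin(ξ)cos(τ) - 2sin(4ξ)cos(4τ).
Transform back: ψ(ξ,τ) = exp(2ξ)u(ξ,τ).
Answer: ψ(ξ, τ) = -exp(2ξ)sin(ξ)cos(τ) - 2exp(2ξ)sin(4ξ)cos(4τ)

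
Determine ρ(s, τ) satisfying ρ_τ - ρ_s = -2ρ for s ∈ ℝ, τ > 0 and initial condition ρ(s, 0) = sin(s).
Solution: Substitute ρ = exp(-2τ)u, i.e. u = exp(2τ)ρ.
By the product rule, ρ_τ = exp(-2τ)(u_τ - 2u), ρ_s = exp(-2τ)u_s.
Substituting into the PDE and dividing by exp(-2τ): u_τ - 2u - u_s = -2u.
The lower-order terms cancel, leaving the standard advection equation u_τ - u_s = 0.
Initial data for u: u(s,0) = ρ(s,0) = sin(s).
Solve for u:
  By method of characteristics (waves move left with speed 1):
  Along characteristics s + τ = const, u is constant, so u(s,τ) = f(s + τ) with f = u(·, 0).
Hence u(s,τ) = sin(s + τ).
Transform back: ρ(s,τ) = exp(-2τ)u(s,τ).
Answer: ρ(s, τ) = exp(-2τ)sin(s + τ)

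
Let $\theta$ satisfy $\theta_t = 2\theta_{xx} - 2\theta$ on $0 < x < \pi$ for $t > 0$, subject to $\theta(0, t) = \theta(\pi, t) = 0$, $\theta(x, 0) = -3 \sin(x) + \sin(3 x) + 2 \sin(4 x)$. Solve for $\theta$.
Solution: Substitute $\theta = e^{-2t}u$, i.e. $u = e^{2t}\theta$.
By the product rule, $\theta_t = e^{-2t}(u_t - 2u)$, $\theta_{xx} = e^{-2t}u_{xx}$.
Substituting into the PDE and dividing by $e^{-2t}$: $u_t - 2u = 2u_{xx} - 2u$.
The lower-order terms cancel, leaving the standard heat equation $u_t = 2u_{xx}$.
Initial data for $u$: $u(x,0) = \theta(x,0) = -3 \sin(x) + \sin(3 x) + 2 \sin(4 x)$. The boundary conditions carry over: $u(0,t) = u(\pi,t) = 0$.
Solve for $u$:
  Using separation of variables $u = X(x)G(t)$:
  Eigenfunctions: $\sin(nx)$, $n = 1, 2, 3, \ldots$
  General solution: $u(x, t) = \sum c_n \sin(nx) e^{-2n^2 t}$
  Matching $u(x,0) = -3 \sin(x) + \sin(3 x) + 2 \sin(4 x)$ term by term: $c_1=-3, c_3=1, c_4=2$.
Hence $u(x,t) = -3 e^{-2 t} \sin(x) + e^{-18 t} \sin(3 x) + 2 e^{-32 t} \sin(4 x)$.
Transform back: $\theta(x,t) = e^{-2t}u(x,t)$.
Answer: $\theta(x, t) = -3 e^{-4 t} \sin(x) + e^{-20 t} \sin(3 x) + 2 e^{-34 t} \sin(4 x)$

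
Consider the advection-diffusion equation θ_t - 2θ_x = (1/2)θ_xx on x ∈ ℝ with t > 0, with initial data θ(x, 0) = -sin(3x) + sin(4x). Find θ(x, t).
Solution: Change to a moving frame: let η = x + 2t, σ = t and write θ(x,t) = u(η,σ).
By the chain rule θ_t = u_σ + 2u_η, θ_x = u_η, θ_xx = u_ηη.
Then θ_t - 2θ_x = u_σ: the advection term cancels and the PDE becomes the heat equation u_σ = (1/2)u_ηη on η ∈ ℝ.
Initial data: u(η,0) = θ(η,0) = -sin(3η) + sin(4η).
On η ∈ ℝ each mode satisfies (sin(nη))″ = -n² sin(nη), so exp(-n²σ/2) sin(nη) solves the heat equation; by superposition u(η,σ) = Σ c_n exp(-n²σ/2) sin(nη).
Reading off the coefficients: c_3=-1, c_4=1, so u(η,σ) = exp(-8σ)sin(4η) - exp(-9σ/2)sin(3η).
Substituting back η = x + 2t, σ = t: θ(x,t) = u(x + 2t, t).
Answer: θ(x, t) = exp(-8t)sin(8t + 4x) - exp(-9t/2)sin(6t + 3x)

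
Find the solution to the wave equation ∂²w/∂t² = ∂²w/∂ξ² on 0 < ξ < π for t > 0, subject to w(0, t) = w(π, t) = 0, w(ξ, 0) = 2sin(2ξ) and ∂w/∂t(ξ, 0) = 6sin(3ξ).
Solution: Using separation of variables w = X(ξ)T(t):
Eigenfunctions: sin(nξ), n = 1, 2, 3, ...
General solution: w(ξ, t) = Σ [A_n cos(n t) + B_n sin(n t)] sin(nξ)
From w(ξ,0) = 2sin(2ξ): A_2=2. From w_t(ξ,0) = 6sin(3ξ), using w_t(ξ,0) = Σ ω_n B_n sin(nξ) with ω_n = n: B_3 = 6/3 = 2.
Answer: w(ξ, t) = 2sin(3t)sin(3ξ) + 2sin(2ξ)cos(2t)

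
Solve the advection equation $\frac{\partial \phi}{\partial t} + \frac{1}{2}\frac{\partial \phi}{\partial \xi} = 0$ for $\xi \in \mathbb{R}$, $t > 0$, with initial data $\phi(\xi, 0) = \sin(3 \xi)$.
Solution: By method of characteristics (waves move right with speed 1/2):
Along characteristics $\xi - \frac{1}{2}t =$ const, $\phi$ is constant, so $\phi(\xi,t) = f(\xi - \frac{1}{2}t)$ with $f = \phi( \cdot , 0)$.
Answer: $\phi(\xi, t) = \sin(3 \xi - 3 t/2)$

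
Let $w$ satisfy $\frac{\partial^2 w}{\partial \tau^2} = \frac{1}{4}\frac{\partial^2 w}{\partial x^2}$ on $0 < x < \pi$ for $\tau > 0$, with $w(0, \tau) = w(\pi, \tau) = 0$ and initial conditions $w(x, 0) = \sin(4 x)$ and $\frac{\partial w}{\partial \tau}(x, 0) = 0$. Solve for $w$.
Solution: Separating variables: $w = \sum [A_n \cos(\omega_n \tau) + B_n \sin(\omega_n \tau)] \sin(nx)$, $\omega_n = n/2$. From ICs: $A_4=1$.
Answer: $w(x, \tau) = \sin(4 x) \cos(2 \tau)$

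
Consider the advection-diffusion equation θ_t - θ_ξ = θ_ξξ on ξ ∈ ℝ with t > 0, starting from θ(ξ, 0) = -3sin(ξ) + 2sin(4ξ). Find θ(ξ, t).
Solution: Moving frame: η = ξ + t, σ = t, θ = u(η,σ), so θ_t = u_σ + u_η and θ_ξξ = u_ηη.
Hence θ_t - θ_ξ = u_σ and the PDE becomes the heat equation u_σ = u_ηη on η ∈ ℝ.
Initial data: u(η,0) = θ(η,0) = -3sin(η) + 2sin(4η). Each mode sin(nη) decays as exp(-n²σ) on ℝ, so u(η,σ) = Σ c_n exp(-n²σ) sin(nη) with c_1=-3, c_4=2: u(η,σ) = -3exp(-σ)sin(η) + 2exp(-16σ)sin(4η).
Substituting back: θ(ξ,t) = u(ξ + t, t).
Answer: θ(ξ, t) = -3exp(-t)sin(t + ξ) + 2exp(-16t)sin(4t + 4ξ)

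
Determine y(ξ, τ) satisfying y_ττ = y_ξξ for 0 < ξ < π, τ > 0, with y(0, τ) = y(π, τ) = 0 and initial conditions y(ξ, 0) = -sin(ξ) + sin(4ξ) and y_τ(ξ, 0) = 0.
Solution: Using separation of variables y = X(ξ)T(τ):
Eigenfunctions: sin(nξ), n = 1, 2, 3, ...
General solution: y(ξ, τ) = Σ [A_n cos(n τ) + B_n sin(n τ)] sin(nξ)
From y(ξ,0) = -sin(ξ) + sin(4ξ): A_1=-1, A_4=1. From y_τ(ξ,0) = 0: all B_n = 0.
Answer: y(ξ, τ) = -sin(ξ)cos(τ) + sin(4ξ)cos(4τ)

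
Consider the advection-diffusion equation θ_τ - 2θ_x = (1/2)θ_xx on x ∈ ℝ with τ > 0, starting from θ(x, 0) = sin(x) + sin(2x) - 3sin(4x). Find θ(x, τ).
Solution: Change to a moving frame: let η = x + 2τ, σ = τ and write θ(x,τ) = u(η,σ).
By the chain rule θ_τ = u_σ + 2u_η, θ_x = u_η, θ_xx = u_ηη.
Then θ_τ - 2θ_x = u_σ: the advection term cancels and the PDE becomes the heat equation u_σ = (1/2)u_ηη on η ∈ ℝ.
Initial data: u(η,0) = θ(η,0) = sin(η) + sin(2η) - 3sin(4η).
On η ∈ ℝ each mode satisfies (sin(nη))″ = -n² sin(nη), so exp(-n²σ/2) sin(nη) solves the heat equation; by superposition u(η,σ) = Σ c_n exp(-n²σ/2) sin(nη).
Reading off the coefficients: c_1=1, c_2=1, c_4=-3, so u(η,σ) = exp(-2σ)sin(2η) - 3exp(-8σ)sin(4η) + exp(-σ/2)sin(η).
Substituting back η = x + 2τ, σ = τ: θ(x,τ) = u(x + 2τ, τ).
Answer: θ(x, τ) = exp(-2τ)sin(2x + 4τ) - 3exp(-8τ)sin(4x + 8τ) + exp(-τ/2)sin(x + 2τ)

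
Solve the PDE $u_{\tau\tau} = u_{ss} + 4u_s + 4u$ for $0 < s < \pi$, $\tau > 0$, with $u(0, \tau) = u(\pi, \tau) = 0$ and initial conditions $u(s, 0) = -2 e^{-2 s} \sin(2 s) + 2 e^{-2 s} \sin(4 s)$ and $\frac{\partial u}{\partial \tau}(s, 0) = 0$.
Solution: Substitute $u = e^{-2s}w$, i.e. $w = e^{2s}u$.
By the product rule, $u_s = e^{-2s}(w_s - 2w)$, $u_{ss} = e^{-2s}(w_{ss} - 4w_s + 4w)$, $u_{\tau\tau} = e^{-2s}w_{\tau\tau}$.
Substituting into the PDE and dividing by $e^{-2s}$: $w_{\tau\tau} = (w_{ss} - 4w_s + 4w) + 4(w_s - 2w) + 4w$.
The lower-order terms cancel, leaving the standard wave equation $w_{\tau\tau} = w_{ss}$.
Initial data for $w$: $w(s,0) = e^{2s}u(s,0) = -2 \sin(2 s) + 2 \sin(4 s)$; $w_{\tau}(s,0) = e^{2s}u_{\tau}(s,0) = 0$. The boundary conditions carry over: $w(0,\tau) = w(\pi,\tau) = 0$.
Solve for $w$:
  Using separation of variables $w = X(s)T(\tau)$:
  Eigenfunctions: $\sin(ns)$, $n = 1, 2, 3, \ldots$
  General solution: $w(s, \tau) = \sum [A_n \cos(n \tau) + B_n \sin(n \tau)] \sin(ns)$
  From $w(s,0) = -2 \sin(2 s) + 2 \sin(4 s)$: $A_2=-2, A_4=2$. From $w_{\tau}(s,0) = 0$: all $B_n = 0$.
Hence $w(s,\tau) = -2 \sin(2 s) \cos(2 \tau) + 2 \sin(4 s) \cos(4 \tau)$.
Transform back: $u(s,\tau) = e^{-2s}w(s,\tau)$.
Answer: $u(s, \tau) = -2 e^{-2 s} \sin(2 s) \cos(2 \tau) + 2 e^{-2 s} \sin(4 s) \cos(4 \tau)$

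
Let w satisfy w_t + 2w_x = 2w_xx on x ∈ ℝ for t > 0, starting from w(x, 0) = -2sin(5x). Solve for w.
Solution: Change to a moving frame: let η = x - 2t, σ = t and write w(x,t) = u(η,σ).
By the chain rule w_t = u_σ - 2u_η, w_x = u_η, w_xx = u_ηη.
Then w_t + 2w_x = u_σ: the advection term cancels and the PDE becomes the heat equation u_σ = 2u_ηη on η ∈ ℝ.
Initial data: u(η,0) = w(η,0) = -2sin(5η).
On η ∈ ℝ each mode satisfies (sin(nη))″ = -n² sin(nη), so exp(-2n²σ) sin(nη) solves the heat equation; by superposition u(η,σ) = Σ c_n exp(-2n²σ) sin(nη).
Reading off the coefficients: c_5=-2, so u(η,σ) = -2exp(-50σ)sin(5η).
Substituting back η = x - 2t, σ = t: w(x,t) = u(x - 2t, t).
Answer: w(x, t) = 2exp(-50t)sin(10t - 5x)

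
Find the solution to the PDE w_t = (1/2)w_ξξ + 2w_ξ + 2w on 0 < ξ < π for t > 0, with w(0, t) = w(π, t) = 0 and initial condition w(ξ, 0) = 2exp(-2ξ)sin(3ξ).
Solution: Substitute w = exp(-2ξ)u.
Then w_ξ = exp(-2ξ)(u_ξ - 2u), w_ξξ = exp(-2ξ)(u_ξξ - 4u_ξ + 4u), w_t = exp(-2ξ)u_t; substituting and dividing by exp(-2ξ), the lower-order terms cancel: u_t = (1/2)u_ξξ (standard heat equation).
Data for u: u(ξ,0) = exp(2ξ)w(ξ,0) = 2sin(3ξ). The boundary conditions carry over: u(0,t) = u(π,t) = 0.
Separating variables: u = Σ c_n exp(-n²t/2) sin(nξ). From u(ξ,0) = 2sin(3ξ): c_3=2.
So u(ξ,t) = 2exp(-9t/2)sin(3ξ), and w(ξ,t) = exp(-2ξ)u(ξ,t).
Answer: w(ξ, t) = 2exp(-9t/2)exp(-2ξ)sin(3ξ)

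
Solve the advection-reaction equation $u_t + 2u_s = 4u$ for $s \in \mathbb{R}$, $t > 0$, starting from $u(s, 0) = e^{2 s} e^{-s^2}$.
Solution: Substitute $u = e^{2s}w$, i.e. $w = e^{-2s}u$.
By the product rule, $u_s = e^{2s}(w_s + 2w)$, $u_t = e^{2s}w_t$.
Substituting into the PDE and dividing by $e^{2s}$: $w_t + 2(w_s + 2w) = 4w$.
The lower-order terms cancel, leaving the standard advection equation $w_t + 2w_s = 0$.
Initial data for $w$: $w(s,0) = e^{-2s}u(s,0) = e^{-s^2}$.
Solve for $w$:
  By method of characteristics (waves move right with speed 2):
  Along characteristics $s - 2t =$ const, $w$ is constant, so $w(s,t) = f(s - 2t)$ with $f = w( \cdot , 0)$.
Hence $w(s,t) = e^{-(s - 2 t)^2}$.
Transform back: $u(s,t) = e^{2s}w(s,t)$.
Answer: $u(s, t) = e^{2 s} e^{-(s - 2 t)^2}$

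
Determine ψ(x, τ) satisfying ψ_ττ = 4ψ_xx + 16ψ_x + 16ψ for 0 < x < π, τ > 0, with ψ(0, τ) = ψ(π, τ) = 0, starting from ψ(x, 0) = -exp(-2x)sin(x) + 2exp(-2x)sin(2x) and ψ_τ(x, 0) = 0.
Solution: Substitute ψ = exp(-2x)u.
Then ψ_x = exp(-2x)(u_x - 2u), ψ_xx = exp(-2x)(u_xx - 4u_x + 4u), ψ_ττ = exp(-2x)u_ττ; substituting and dividing by exp(-2x), the lower-order terms cancel: u_ττ = 4u_xx (standard wave equation).
Data for u: u(x,0) = exp(2x)ψ(x,0) = -sin(x) + 2sin(2x); u_τ(x,0) = exp(2x)ψ_τ(x,0) = 0. The boundary conditions carry over: u(0,τ) = u(π,τ) = 0.
Separating variables: u = Σ [A_n cos(ω_n τ) + B_n sin(ω_n τ)] sin(nx), ω_n = 2n. From ICs: A_1=-1, A_2=2.
So u(x,τ) = -sin(x)cos(2τ) + 2sin(2x)cos(4τ), and ψ(x,τ) = exp(-2x)u(x,τ).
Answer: ψ(x, τ) = -exp(-2x)sin(x)cos(2τ) + 2exp(-2x)sin(2x)cos(4τ)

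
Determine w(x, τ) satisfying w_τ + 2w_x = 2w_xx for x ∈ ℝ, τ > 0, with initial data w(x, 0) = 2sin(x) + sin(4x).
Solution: Change to a moving frame: let η = x - 2τ, σ = τ and write w(x,τ) = u(η,σ).
By the chain rule w_τ = u_σ - 2u_η, w_x = u_η, w_xx = u_ηη.
Then w_τ + 2w_x = u_σ: the advection term cancels and the PDE becomes the heat equation u_σ = 2u_ηη on η ∈ ℝ.
Initial data: u(η,0) = w(η,0) = 2sin(η) + sin(4η).
On η ∈ ℝ each mode satisfies (sin(nη))″ = -n² sin(nη), so exp(-2n²σ) sin(nη) solves the heat equation; by superposition u(η,σ) = Σ c_n exp(-2n²σ) sin(nη).
Reading off the coefficients: c_1=2, c_4=1, so u(η,σ) = 2exp(-2σ)sin(η) + exp(-32σ)sin(4η).
Substituting back η = x - 2τ, σ = τ: w(x,τ) = u(x - 2τ, τ).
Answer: w(x, τ) = 2exp(-2τ)sin(x - 2τ) + exp(-32τ)sin(4x - 8τ)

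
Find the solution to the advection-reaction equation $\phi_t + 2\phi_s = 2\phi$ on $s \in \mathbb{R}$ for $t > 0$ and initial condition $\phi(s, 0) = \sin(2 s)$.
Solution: Substitute $\phi = e^{2t}u$, i.e. $u = e^{-2t}\phi$.
By the product rule, $\phi_t = e^{2t}(u_t + 2u)$, $\phi_s = e^{2t}u_s$.
Substituting into the PDE and dividing by $e^{2t}$: $u_t + 2u + 2u_s = 2u$.
The lower-order terms cancel, leaving the standard advection equation $u_t + 2u_s = 0$.
Initial data for $u$: $u(s,0) = \phi(s,0) = \sin(2 s)$.
Solve for $u$:
  By method of characteristics (waves move right with speed 2):
  Along characteristics $s - 2t =$ const, $u$ is constant, so $u(s,t) = f(s - 2t)$ with $f = u( \cdot , 0)$.
Hence $u(s,t) = \sin(2 s - 4 t)$.
Transform back: $\phi(s,t) = e^{2t}u(s,t)$.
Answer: $\phi(s, t) = e^{2 t} \sin(2 s - 4 t)$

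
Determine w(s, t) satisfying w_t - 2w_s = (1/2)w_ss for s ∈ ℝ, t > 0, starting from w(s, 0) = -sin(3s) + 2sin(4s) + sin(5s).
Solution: Change to a moving frame: let η = s + 2t, σ = t and write w(s,t) = u(η,σ).
By the chain rule w_t = u_σ + 2u_η, w_s = u_η, w_ss = u_ηη.
Then w_t - 2w_s = u_σ: the advection term cancels and the PDE becomes the heat equation u_σ = (1/2)u_ηη on η ∈ ℝ.
Initial data: u(η,0) = w(η,0) = -sin(3η) + 2sin(4η) + sin(5η).
On η ∈ ℝ each mode satisfies (sin(nη))″ = -n² sin(nη), so exp(-n²σ/2) sin(nη) solves the heat equation; by superposition u(η,σ) = Σ c_n exp(-n²σ/2) sin(nη).
Reading off the coefficients: c_3=-1, c_4=2, c_5=1, so u(η,σ) = 2exp(-8σ)sin(4η) - exp(-9σ/2)sin(3η) + exp(-25σ/2)sin(5η).
Substituting back η = s + 2t, σ = t: w(s,t) = u(s + 2t, t).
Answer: w(s, t) = 2exp(-8t)sin(4s + 8t) - exp(-9t/2)sin(3s + 6t) + exp(-25t/2)sin(5s + 10t)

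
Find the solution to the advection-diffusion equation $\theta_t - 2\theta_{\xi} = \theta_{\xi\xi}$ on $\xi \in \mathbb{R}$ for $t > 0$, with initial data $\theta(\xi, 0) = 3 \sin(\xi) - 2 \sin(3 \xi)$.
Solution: Moving frame: $\eta = \xi + 2t$, $\sigma = t$, $\theta = u(\eta,\sigma)$, so $\theta_t = u_{\sigma} + 2u_{\eta}$ and $\theta_{\xi\xi} = u_{\eta\eta}$.
Hence $\theta_t - 2\theta_{\xi} = u_{\sigma}$ and the PDE becomes the heat equation $u_{\sigma} = u_{\eta\eta}$ on $\eta \in \mathbb{R}$.
Initial data: $u(\eta,0) = \theta(\eta,0) = 3 \sin(\eta) - 2 \sin(3 \eta)$. Each mode $\sin(n\eta)$ decays as $e^{-n^2\sigma}$ on $\mathbb{R}$, so $u(\eta,\sigma) = \sum c_n e^{-n^2\sigma} \sin(n\eta)$ with $c_1=3, c_3=-2$: $u(\eta,\sigma) = 3 e^{-\sigma} \sin(\eta) - 2 e^{-9 \sigma} \sin(3 \eta)$.
Substituting back: $\theta(\xi,t) = u(\xi + 2t, t)$.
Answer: $\theta(\xi, t) = 3 e^{-t} \sin(\xi + 2 t) - 2 e^{-9 t} \sin(3 \xi + 6 t)$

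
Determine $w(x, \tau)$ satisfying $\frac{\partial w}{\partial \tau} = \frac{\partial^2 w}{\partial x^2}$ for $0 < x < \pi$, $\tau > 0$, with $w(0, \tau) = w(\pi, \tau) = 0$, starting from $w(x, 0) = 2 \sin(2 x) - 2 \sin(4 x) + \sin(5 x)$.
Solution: Using separation of variables $w = X(x)T(\tau)$:
Eigenfunctions: $\sin(nx)$, $n = 1, 2, 3, \ldots$
General solution: $w(x, \tau) = \sum c_n \sin(nx) e^{-n^2 \tau}$
Matching $w(x,0) = 2 \sin(2 x) - 2 \sin(4 x) + \sin(5 x)$ term by term: $c_2=2, c_4=-2, c_5=1$.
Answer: $w(x, \tau) = 2 e^{-4 \tau} \sin(2 x) - 2 e^{-16 \tau} \sin(4 x) + e^{-25 \tau} \sin(5 x)$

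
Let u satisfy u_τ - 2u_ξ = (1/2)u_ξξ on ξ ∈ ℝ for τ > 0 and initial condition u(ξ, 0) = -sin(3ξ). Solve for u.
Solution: Moving frame: η = ξ + 2τ, σ = τ, u = w(η,σ), so u_τ = w_σ + 2w_η and u_ξξ = w_ηη.
Hence u_τ - 2u_ξ = w_σ and the PDE becomes the heat equation w_σ = (1/2)w_ηη on η ∈ ℝ.
Initial data: w(η,0) = u(η,0) = -sin(3η). Each mode sin(nη) decays as exp(-n²σ/2) on ℝ, so w(η,σ) = Σ c_n exp(-n²σ/2) sin(nη) with c_3=-1: w(η,σ) = -exp(-9σ/2)sin(3η).
Substituting back: u(ξ,τ) = w(ξ + 2τ, τ).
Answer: u(ξ, τ) = -exp(-9τ/2)sin(3ξ + 6τ)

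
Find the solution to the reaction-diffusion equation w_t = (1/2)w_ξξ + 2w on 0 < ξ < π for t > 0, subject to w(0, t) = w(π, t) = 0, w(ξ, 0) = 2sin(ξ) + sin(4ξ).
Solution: Substitute w = exp(2t)u, i.e. u = exp(-2t)w.
By the product rule, w_t = exp(2t)(u_t + 2u), w_ξξ = exp(2t)u_ξξ.
Substituting into the PDE and dividing by exp(2t): u_t + 2u = (1/2)u_ξξ + 2u.
The lower-order terms cancel, leaving the standard heat equation u_t = (1/2)u_ξξ.
Initial data for u: u(ξ,0) = w(ξ,0) = 2sin(ξ) + sin(4ξ). The boundary conditions carry over: u(0,t) = u(π,t) = 0.
Solve for u:
  Using separation of variables u = X(ξ)T(t):
  Eigenfunctions: sin(nξ), n = 1, 2, 3, ...
  General solution: u(ξ, t) = Σ c_n sin(nξ) exp(-n² t/2)
  Matching u(ξ,0) = 2sin(ξ) + sin(4ξ) term by term: c_1=2, c_4=1.
Hence u(ξ,t) = exp(-8t)sin(4ξ) + 2exp(-t/2)sin(ξ).
Transform back: w(ξ,t) = exp(2t)u(ξ,t).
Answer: w(ξ, t) = 2exp(3t/2)sin(ξ) + exp(-6t)sin(4ξ)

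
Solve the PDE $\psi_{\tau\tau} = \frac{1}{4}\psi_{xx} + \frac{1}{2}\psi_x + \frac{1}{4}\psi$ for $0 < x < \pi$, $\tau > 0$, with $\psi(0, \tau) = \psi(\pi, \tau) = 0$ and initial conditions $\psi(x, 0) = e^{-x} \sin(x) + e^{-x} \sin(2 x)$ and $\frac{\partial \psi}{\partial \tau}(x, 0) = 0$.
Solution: Substitute $\psi = e^{-x}u$.
Then $\psi_x = e^{-x}(u_x - u)$, $\psi_{xx} = e^{-x}(u_{xx} - 2u_x + u)$, $\psi_{\tau\tau} = e^{-x}u_{\tau\tau}$; substituting and dividing by $e^{-x}$, the lower-order terms cancel: $u_{\tau\tau} = \frac{1}{4}u_{xx}$ (standard wave equation).
Data for $u$: $u(x,0) = e^{x}\psi(x,0) = \sin(x) + \sin(2 x)$; $u_{\tau}(x,0) = e^{x}\psi_{\tau}(x,0) = 0$. The boundary conditions carry over: $u(0,\tau) = u(\pi,\tau) = 0$.
Separating variables: $u = \sum [A_n \cos(\omega_n \tau) + B_n \sin(\omega_n \tau)] \sin(nx)$, $\omega_n = n/2$. From ICs: $A_1=1, A_2=1$.
So $u(x,\tau) = \sin(x) \cos(\tau/2) + \sin(2 x) \cos(\tau)$, and $\psi(x,\tau) = e^{-x}u(x,\tau)$.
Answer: $\psi(x, \tau) = e^{-x} \sin(x) \cos(\tau/2) + e^{-x} \sin(2 x) \cos(\tau)$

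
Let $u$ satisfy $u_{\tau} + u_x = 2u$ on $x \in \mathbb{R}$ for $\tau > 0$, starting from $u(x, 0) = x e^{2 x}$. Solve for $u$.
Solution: Substitute $u = e^{2x}w$, i.e. $w = e^{-2x}u$.
By the product rule, $u_x = e^{2x}(w_x + 2w)$, $u_{\tau} = e^{2x}w_{\tau}$.
Substituting into the PDE and dividing by $e^{2x}$: $w_{\tau} + (w_x + 2w) = 2w$.
The lower-order terms cancel, leaving the standard advection equation $w_{\tau} + w_x = 0$.
Initial data for $w$: $w(x,0) = e^{-2x}u(x,0) = x$.
Solve for $w$:
  By method of characteristics (waves move right with speed 1):
  Along characteristics $x - \tau =$ const, $w$ is constant, so $w(x,\tau) = f(x - \tau)$ with $f = w( \cdot , 0)$.
Hence $w(x,\tau) = x - \tau$.
Transform back: $u(x,\tau) = e^{2x}w(x,\tau)$.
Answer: $u(x, \tau) = - \tau e^{2 x} + x e^{2 x}$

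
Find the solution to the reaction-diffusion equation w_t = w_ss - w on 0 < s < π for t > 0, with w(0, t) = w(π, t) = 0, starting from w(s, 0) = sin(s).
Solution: Substitute w = exp(-t)u, i.e. u = exp(t)w.
By the product rule, w_t = exp(-t)(u_t - u), w_ss = exp(-t)u_ss.
Substituting into the PDE and dividing by exp(-t): u_t - u = u_ss - u.
The lower-order terms cancel, leaving the standard heat equation u_t = u_ss.
Initial data for u: u(s,0) = w(s,0) = sin(s). The boundary conditions carry over: u(0,t) = u(π,t) = 0.
Solve for u:
  Using separation of variables u = X(s)T(t):
  Eigenfunctions: sin(ns), n = 1, 2, 3, ...
  General solution: u(s, t) = Σ c_n sin(ns) exp(-n² t)
  Matching u(s,0) = sin(s) term by term: c_1=1.
Hence u(s,t) = exp(-t)sin(s).
Transform back: w(s,t) = exp(-t)u(s,t).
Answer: w(s, t) = exp(-2t)sin(s)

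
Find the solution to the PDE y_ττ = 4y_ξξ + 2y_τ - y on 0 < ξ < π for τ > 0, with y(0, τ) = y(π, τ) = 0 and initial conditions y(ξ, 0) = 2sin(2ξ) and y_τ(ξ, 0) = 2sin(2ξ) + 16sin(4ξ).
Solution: Substitute y = exp(τ)u, i.e. u = exp(-τ)y.
By the product rule, y_τ = exp(τ)(u_τ + u), y_ττ = exp(τ)(u_ττ + 2u_τ + u), y_ξξ = exp(τ)u_ξξ.
Substituting into the PDE and dividing by exp(τ): u_ττ + 2u_τ + u = 4u_ξξ + 2(u_τ + u) - u.
The lower-order terms cancel, leaving the standard wave equation u_ττ = 4u_ξξ.
Initial data for u: u(ξ,0) = y(ξ,0) = 2sin(2ξ); u_τ(ξ,0) = y_τ(ξ,0) - y(ξ,0) = 16sin(4ξ). The boundary conditions carry over: u(0,τ) = u(π,τ) = 0.
Solve for u:
  Using separation of variables u = X(ξ)T(τ):
  Eigenfunctions: sin(nξ), n = 1, 2, 3, ...
  General solution: u(ξ, τ) = Σ [A_n cos(2n τ) + B_n sin(2n τ)] sin(nξ)
  From u(ξ,0) = 2sin(2ξ): A_2=2. From u_τ(ξ,0) = 16sin(4ξ), using u_τ(ξ,0) = Σ ω_n B_n sin(nξ) with ω_n = 2n: B_4 = 16/8 = 2.
Hence u(ξ,τ) = 2sin(2ξ)cos(4τ) + 2sin(4ξ)sin(8τ).
Transform back: y(ξ,τ) = exp(τ)u(ξ,τ).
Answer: y(ξ, τ) = 2exp(τ)sin(2ξ)cos(4τ) + 2exp(τ)sin(4ξ)sin(8τ)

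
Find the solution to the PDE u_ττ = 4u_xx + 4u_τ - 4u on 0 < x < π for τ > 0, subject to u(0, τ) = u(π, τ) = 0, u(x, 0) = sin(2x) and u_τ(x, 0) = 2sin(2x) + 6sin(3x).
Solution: Substitute u = exp(2τ)w, i.e. w = exp(-2τ)u.
By the product rule, u_τ = exp(2τ)(w_τ + 2w), u_ττ = exp(2τ)(w_ττ + 4w_τ + 4w), u_xx = exp(2τ)w_xx.
Substituting into the PDE and dividing by exp(2τ): w_ττ + 4w_τ + 4w = 4w_xx + 4(w_τ + 2w) - 4w.
The lower-order terms cancel, leaving the standard wave equation w_ττ = 4w_xx.
Initial data for w: w(x,0) = u(x,0) = sin(2x); w_τ(x,0) = u_τ(x,0) - 2u(x,0) = 6sin(3x). The boundary conditions carry over: w(0,τ) = w(π,τ) = 0.
Solve for w:
  Using separation of variables w = X(x)T(τ):
  Eigenfunctions: sin(nx), n = 1, 2, 3, ...
  General solution: w(x, τ) = Σ [A_n cos(2n τ) + B_n sin(2n τ)] sin(nx)
  From w(x,0) = sin(2x): A_2=1. From w_τ(x,0) = 6sin(3x), using w_τ(x,0) = Σ ω_n B_n sin(nx) with ω_n = 2n: B_3 = 6/6 = 1.
Hence w(x,τ) = sin(2x)cos(4τ) + sin(3x)sin(6τ).
Transform back: u(x,τ) = exp(2τ)w(x,τ).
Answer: u(x, τ) = exp(2τ)sin(2x)cos(4τ) + exp(2τ)sin(3x)sin(6τ)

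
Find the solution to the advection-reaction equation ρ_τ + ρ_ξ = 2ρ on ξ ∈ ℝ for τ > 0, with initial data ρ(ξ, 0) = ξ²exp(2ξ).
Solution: Substitute ρ = exp(2ξ)u.
Then ρ_ξ = exp(2ξ)(u_ξ + 2u), ρ_τ = exp(2ξ)u_τ; substituting and dividing by exp(2ξ), the lower-order terms cancel: u_τ + u_ξ = 0 (standard advection equation).
Data for u: u(ξ,0) = exp(-2ξ)ρ(ξ,0) = ξ².
By characteristics (dξ/dτ = 1), u(ξ,τ) = f(ξ - τ) with f = u(·, 0).
So u(ξ,τ) = ξ² - 2ξτ + τ², and ρ(ξ,τ) = exp(2ξ)u(ξ,τ).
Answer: ρ(ξ, τ) = ξ²exp(2ξ) - 2ξτexp(2ξ) + τ²exp(2ξ)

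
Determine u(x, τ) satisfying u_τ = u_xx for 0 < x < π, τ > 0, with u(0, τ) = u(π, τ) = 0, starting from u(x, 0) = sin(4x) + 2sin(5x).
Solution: Separating variables: u = Σ c_n exp(-n²τ) sin(nx). From u(x,0) = sin(4x) + 2sin(5x): c_4=1, c_5=2.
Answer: u(x, τ) = exp(-16τ)sin(4x) + 2exp(-25τ)sin(5x)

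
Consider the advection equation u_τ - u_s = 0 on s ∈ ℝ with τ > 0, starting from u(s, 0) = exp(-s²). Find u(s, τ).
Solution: By characteristics (ds/dτ = -1), u(s,τ) = f(s + τ) with f = u(·, 0).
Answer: u(s, τ) = exp(-(s + τ)²)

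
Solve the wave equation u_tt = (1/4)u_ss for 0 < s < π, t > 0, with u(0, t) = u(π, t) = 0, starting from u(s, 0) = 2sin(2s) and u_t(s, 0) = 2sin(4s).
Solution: Using separation of variables u = X(s)T(t):
Eigenfunctions: sin(ns), n = 1, 2, 3, ...
General solution: u(s, t) = Σ [A_n cos(n t/2) + B_n sin(n t/2)] sin(ns)
From u(s,0) = 2sin(2s): A_2=2. From u_t(s,0) = 2sin(4s), using u_t(s,0) = Σ ω_n B_n sin(ns) with ω_n = n/2: B_4 = 2/2 = 1.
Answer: u(s, t) = 2sin(2s)cos(t) + sin(4s)sin(2t)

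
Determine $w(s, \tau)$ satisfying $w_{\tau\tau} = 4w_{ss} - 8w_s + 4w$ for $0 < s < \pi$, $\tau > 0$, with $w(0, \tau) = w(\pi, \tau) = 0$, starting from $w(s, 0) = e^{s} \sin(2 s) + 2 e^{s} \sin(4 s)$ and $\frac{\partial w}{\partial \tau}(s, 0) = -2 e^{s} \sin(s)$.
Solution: Substitute $w = e^{s}u$.
Then $w_s = e^{s}(u_s + u)$, $w_{ss} = e^{s}(u_{ss} + 2u_s + u)$, $w_{\tau\tau} = e^{s}u_{\tau\tau}$; substituting and dividing by $e^{s}$, the lower-order terms cancel: $u_{\tau\tau} = 4u_{ss}$ (standard wave equation).
Data for $u$: $u(s,0) = e^{-s}w(s,0) = \sin(2 s) + 2 \sin(4 s)$; $u_{\tau}(s,0) = e^{-s}w_{\tau}(s,0) = -2 \sin(s)$. The boundary conditions carry over: $u(0,\tau) = u(\pi,\tau) = 0$.
Separating variables: $u = \sum [A_n \cos(\omega_n \tau) + B_n \sin(\omega_n \tau)] \sin(ns)$, $\omega_n = 2n$. From ICs ($B_n$ = velocity coefficient / $\omega_n$): $A_2=1, A_4=2, B_1=-1$.
So $u(s,\tau) = - \sin(s) \sin(2 \tau) + \sin(2 s) \cos(4 \tau) + 2 \sin(4 s) \cos(8 \tau)$, and $w(s,\tau) = e^{s}u(s,\tau)$.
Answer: $w(s, \tau) = - e^{s} \sin(2 \tau) \sin(s) + e^{s} \sin(2 s) \cos(4 \tau) + 2 e^{s} \sin(4 s) \cos(8 \tau)$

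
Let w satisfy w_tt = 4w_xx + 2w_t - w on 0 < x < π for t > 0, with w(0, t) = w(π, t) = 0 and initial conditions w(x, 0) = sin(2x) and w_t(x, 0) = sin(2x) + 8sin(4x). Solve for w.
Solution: Substitute w = exp(t)u, i.e. u = exp(-t)w.
By the product rule, w_t = exp(t)(u_t + u), w_tt = exp(t)(u_tt + 2u_t + u), w_xx = exp(t)u_xx.
Substituting into the PDE and dividing by exp(t): u_tt + 2u_t + u = 4u_xx + 2(u_t + u) - u.
The lower-order terms cancel, leaving the standard wave equation u_tt = 4u_xx.
Initial data for u: u(x,0) = w(x,0) = sin(2x); u_t(x,0) = w_t(x,0) - w(x,0) = 8sin(4x). The boundary conditions carry over: u(0,t) = u(π,t) = 0.
Solve for u:
  Using separation of variables u = X(x)T(t):
  Eigenfunctions: sin(nx), n = 1, 2, 3, ...
  General solution: u(x, t) = Σ [A_n cos(2n t) + B_n sin(2n t)] sin(nx)
  From u(x,0) = sin(2x): A_2=1. From u_t(x,0) = 8sin(4x), using u_t(x,0) = Σ ω_n B_n sin(nx) with ω_n = 2n: B_4 = 8/8 = 1.
Hence u(x,t) = sin(8t)sin(4x) + sin(2x)cos(4t).
Transform back: w(x,t) = exp(t)u(x,t).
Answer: w(x, t) = exp(t)sin(8t)sin(4x) + exp(t)sin(2x)cos(4t)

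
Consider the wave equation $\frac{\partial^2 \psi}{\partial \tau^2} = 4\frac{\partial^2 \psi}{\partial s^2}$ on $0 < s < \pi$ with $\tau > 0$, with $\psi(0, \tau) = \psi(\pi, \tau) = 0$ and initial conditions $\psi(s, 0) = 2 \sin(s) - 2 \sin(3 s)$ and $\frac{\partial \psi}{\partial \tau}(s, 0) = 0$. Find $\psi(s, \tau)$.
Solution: Separating variables: $\psi = \sum [A_n \cos(\omega_n \tau) + B_n \sin(\omega_n \tau)] \sin(ns)$, $\omega_n = 2n$. From ICs: $A_1=2, A_3=-2$.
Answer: $\psi(s, \tau) = 2 \sin(s) \cos(2 \tau) - 2 \sin(3 s) \cos(6 \tau)$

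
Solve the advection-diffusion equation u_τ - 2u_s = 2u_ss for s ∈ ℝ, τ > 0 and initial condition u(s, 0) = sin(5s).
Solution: Moving frame: η = s + 2τ, σ = τ, u = w(η,σ), so u_τ = w_σ + 2w_η and u_ss = w_ηη.
Hence u_τ - 2u_s = w_σ and the PDE becomes the heat equation w_σ = 2w_ηη on η ∈ ℝ.
Initial data: w(η,0) = u(η,0) = sin(5η). Each mode sin(nη) decays as exp(-2n²σ) on ℝ, so w(η,σ) = Σ c_n exp(-2n²σ) sin(nη) with c_5=1: w(η,σ) = exp(-50σ)sin(5η).
Substituting back: u(s,τ) = w(s + 2τ, τ).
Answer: u(s, τ) = exp(-50τ)sin(5s + 10τ)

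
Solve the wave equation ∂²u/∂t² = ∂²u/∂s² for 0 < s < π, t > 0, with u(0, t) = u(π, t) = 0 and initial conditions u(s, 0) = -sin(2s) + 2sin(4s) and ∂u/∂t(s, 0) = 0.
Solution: Using separation of variables u = X(s)T(t):
Eigenfunctions: sin(ns), n = 1, 2, 3, ...
General solution: u(s, t) = Σ [A_n cos(n t) + B_n sin(n t)] sin(ns)
From u(s,0) = -sin(2s) + 2sin(4s): A_2=-1, A_4=2. From u_t(s,0) = 0: all B_n = 0.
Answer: u(s, t) = -sin(2s)cos(2t) + 2sin(4s)cos(4t)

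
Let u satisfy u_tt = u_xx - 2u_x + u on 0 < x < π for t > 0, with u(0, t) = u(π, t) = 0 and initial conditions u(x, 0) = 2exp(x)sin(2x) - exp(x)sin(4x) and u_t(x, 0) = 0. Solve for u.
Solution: Substitute u = exp(x)w, i.e. w = exp(-x)u.
By the product rule, u_x = exp(x)(w_x + w), u_xx = exp(x)(w_xx + 2w_x + w), u_tt = exp(x)w_tt.
Substituting into the PDE and dividing by exp(x): w_tt = (w_xx + 2w_x + w) - 2(w_x + w) + w.
The lower-order terms cancel, leaving the standard wave equation w_tt = w_xx.
Initial data for w: w(x,0) = exp(-x)u(x,0) = 2sin(2x) - sin(4x); w_t(x,0) = exp(-x)u_t(x,0) = 0. The boundary conditions carry over: w(0,t) = w(π,t) = 0.
Solve for w:
  Using separation of variables w = X(x)T(t):
  Eigenfunctions: sin(nx), n = 1, 2, 3, ...
  General solution: w(x, t) = Σ [A_n cos(n t) + B_n sin(n t)] sin(nx)
  From w(x,0) = 2sin(2x) - sin(4x): A_2=2, A_4=-1. From w_t(x,0) = 0: all B_n = 0.
Hence w(x,t) = 2sin(2x)cos(2t) - sin(4x)cos(4t).
Transform back: u(x,t) = exp(x)w(x,t).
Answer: u(x, t) = 2exp(x)sin(2x)cos(2t) - exp(x)sin(4x)cos(4t)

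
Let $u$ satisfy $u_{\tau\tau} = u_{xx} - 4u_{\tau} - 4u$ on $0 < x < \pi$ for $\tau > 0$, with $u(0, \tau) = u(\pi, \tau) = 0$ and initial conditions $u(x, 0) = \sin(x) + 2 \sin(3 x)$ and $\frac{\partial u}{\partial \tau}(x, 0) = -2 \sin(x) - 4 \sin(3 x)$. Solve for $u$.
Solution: Substitute $u = e^{-2\tau}w$.
Then $u_{\tau} = e^{-2\tau}(w_{\tau} - 2w)$, $u_{\tau\tau} = e^{-2\tau}(w_{\tau\tau} - 4w_{\tau} + 4w)$, $u_{xx} = e^{-2\tau}w_{xx}$; substituting and dividing by $e^{-2\tau}$, the lower-order terms cancel: $w_{\tau\tau} = w_{xx}$ (standard wave equation).
Data for $w$: $w(x,0) = u(x,0) = \sin(x) + 2 \sin(3 x)$; $w_{\tau}(x,0) = u_{\tau}(x,0) + 2u(x,0) = 0$. The boundary conditions carry over: $w(0,\tau) = w(\pi,\tau) = 0$.
Separating variables: $w = \sum [A_n \cos(\omega_n \tau) + B_n \sin(\omega_n \tau)] \sin(nx)$, $\omega_n = n$. From ICs: $A_1=1, A_3=2$.
So $w(x,\tau) = \sin(x) \cos(\tau) + 2 \sin(3 x) \cos(3 \tau)$, and $u(x,\tau) = e^{-2\tau}w(x,\tau)$.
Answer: $u(x, \tau) = e^{-2 \tau} \sin(x) \cos(\tau) + 2 e^{-2 \tau} \sin(3 x) \cos(3 \tau)$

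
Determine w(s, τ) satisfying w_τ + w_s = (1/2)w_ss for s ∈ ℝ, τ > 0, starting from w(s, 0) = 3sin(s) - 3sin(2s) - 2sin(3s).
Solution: Moving frame: η = s - τ, σ = τ, w = u(η,σ), so w_τ = u_σ - u_η and w_ss = u_ηη.
Hence w_τ + w_s = u_σ and the PDE becomes the heat equation u_σ = (1/2)u_ηη on η ∈ ℝ.
Initial data: u(η,0) = w(η,0) = 3sin(η) - 3sin(2η) - 2sin(3η). Each mode sin(nη) decays as exp(-n²σ/2) on ℝ, so u(η,σ) = Σ c_n exp(-n²σ/2) sin(nη) with c_1=3, c_2=-3, c_3=-2: u(η,σ) = -3exp(-2σ)sin(2η) + 3exp(-σ/2)sin(η) - 2exp(-9σ/2)sin(3η).
Substituting back: w(s,τ) = u(s - τ, τ).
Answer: w(s, τ) = -3exp(-2τ)sin(2s - 2τ) + 3exp(-τ/2)sin(s - τ) - 2exp(-9τ/2)sin(3s - 3τ)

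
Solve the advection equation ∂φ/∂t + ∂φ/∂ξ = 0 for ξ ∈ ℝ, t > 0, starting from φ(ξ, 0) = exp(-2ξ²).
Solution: By method of characteristics (waves move right with speed 1):
Along characteristics ξ - t = const, φ is constant, so φ(ξ,t) = f(ξ - t) with f = φ(·, 0).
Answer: φ(ξ, t) = exp(-2(-t + ξ)²)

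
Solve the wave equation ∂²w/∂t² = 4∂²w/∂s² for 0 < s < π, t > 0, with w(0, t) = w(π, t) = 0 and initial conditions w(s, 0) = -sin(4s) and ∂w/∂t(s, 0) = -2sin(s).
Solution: Using separation of variables w = X(s)T(t):
Eigenfunctions: sin(ns), n = 1, 2, 3, ...
General solution: w(s, t) = Σ [A_n cos(2n t) + B_n sin(2n t)] sin(ns)
From w(s,0) = -sin(4s): A_4=-1. From w_t(s,0) = -2sin(s), using w_t(s,0) = Σ ω_n B_n sin(ns) with ω_n = 2n: B_1 = (-2)/2 = -1.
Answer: w(s, t) = -sin(s)sin(2t) - sin(4s)cos(8t)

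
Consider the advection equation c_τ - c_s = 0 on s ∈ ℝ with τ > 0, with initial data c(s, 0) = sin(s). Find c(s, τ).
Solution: By method of characteristics (waves move left with speed 1):
Along characteristics s + τ = const, c is constant, so c(s,τ) = f(s + τ) with f = c(·, 0).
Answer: c(s, τ) = sin(s + τ)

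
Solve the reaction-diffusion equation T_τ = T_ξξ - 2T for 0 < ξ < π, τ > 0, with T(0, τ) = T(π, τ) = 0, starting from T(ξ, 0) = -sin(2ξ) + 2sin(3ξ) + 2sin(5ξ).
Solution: Substitute T = exp(-2τ)u.
Then T_τ = exp(-2τ)(u_τ - 2u), T_ξξ = exp(-2τ)u_ξξ; substituting and dividing by exp(-2τ), the lower-order terms cancel: u_τ = u_ξξ (standard heat equation).
Data for u: u(ξ,0) = T(ξ,0) = -sin(2ξ) + 2sin(3ξ) + 2sin(5ξ). The boundary conditions carry over: u(0,τ) = u(π,τ) = 0.
Separating variables: u = Σ c_n exp(-n²τ) sin(nξ). From u(ξ,0) = -sin(2ξ) + 2sin(3ξ) + 2sin(5ξ): c_2=-1, c_3=2, c_5=2.
So u(ξ,τ) = -exp(-4τ)sin(2ξ) + 2exp(-9τ)sin(3ξ) + 2exp(-25τ)sin(5ξ), and T(ξ,τ) = exp(-2τ)u(ξ,τ).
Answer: T(ξ, τ) = -exp(-6τ)sin(2ξ) + 2exp(-11τ)sin(3ξ) + 2exp(-27τ)sin(5ξ)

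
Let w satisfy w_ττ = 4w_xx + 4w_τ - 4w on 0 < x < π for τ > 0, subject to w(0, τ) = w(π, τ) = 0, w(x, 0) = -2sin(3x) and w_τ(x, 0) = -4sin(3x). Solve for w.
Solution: Substitute w = exp(2τ)u.
Then w_τ = exp(2τ)(u_τ + 2u), w_ττ = exp(2τ)(u_ττ + 4u_τ + 4u), w_xx = exp(2τ)u_xx; substituting and dividing by exp(2τ), the lower-order terms cancel: u_ττ = 4u_xx (standard wave equation).
Data for u: u(x,0) = w(x,0) = -2sin(3x); u_τ(x,0) = w_τ(x,0) - 2w(x,0) = 0. The boundary conditions carry over: u(0,τ) = u(π,τ) = 0.
Separating variables: u = Σ [A_n cos(ω_n τ) + B_n sin(ω_n τ)] sin(nx), ω_n = 2n. From ICs: A_3=-2.
So u(x,τ) = -2sin(3x)cos(6τ), and w(x,τ) = exp(2τ)u(x,τ).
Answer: w(x, τ) = -2exp(2τ)sin(3x)cos(6τ)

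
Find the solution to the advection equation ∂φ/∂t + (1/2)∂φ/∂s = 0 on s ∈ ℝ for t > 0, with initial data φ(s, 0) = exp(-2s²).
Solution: By method of characteristics (waves move right with speed 1/2):
Along characteristics s - (1/2)t = const, φ is constant, so φ(s,t) = f(s - (1/2)t) with f = φ(·, 0).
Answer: φ(s, t) = exp(-2(s - t/2)²)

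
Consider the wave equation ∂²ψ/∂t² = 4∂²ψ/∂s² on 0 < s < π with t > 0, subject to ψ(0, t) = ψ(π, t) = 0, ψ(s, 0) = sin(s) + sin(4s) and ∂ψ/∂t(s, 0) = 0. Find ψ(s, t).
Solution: Using separation of variables ψ = X(s)T(t):
Eigenfunctions: sin(ns), n = 1, 2, 3, ...
General solution: ψ(s, t) = Σ [A_n cos(2n t) + B_n sin(2n t)] sin(ns)
From ψ(s,0) = sin(s) + sin(4s): A_1=1, A_4=1. From ψ_t(s,0) = 0: all B_n = 0.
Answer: ψ(s, t) = sin(s)cos(2t) + sin(4s)cos(8t)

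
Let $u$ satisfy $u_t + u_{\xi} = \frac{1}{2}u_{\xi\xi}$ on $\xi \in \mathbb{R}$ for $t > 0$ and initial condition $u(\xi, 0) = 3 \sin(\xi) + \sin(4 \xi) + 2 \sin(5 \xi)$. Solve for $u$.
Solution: Moving frame: $\eta = \xi - t$, $\sigma = t$, $u = w(\eta,\sigma)$, so $u_t = w_{\sigma} - w_{\eta}$ and $u_{\xi\xi} = w_{\eta\eta}$.
Hence $u_t + u_{\xi} = w_{\sigma}$ and the PDE becomes the heat equation $w_{\sigma} = \frac{1}{2}w_{\eta\eta}$ on $\eta \in \mathbb{R}$.
Initial data: $w(\eta,0) = u(\eta,0) = 3 \sin(\eta) + \sin(4 \eta) + 2 \sin(5 \eta)$. Each mode $\sin(n\eta)$ decays as $e^{-n^2\sigma/2}$ on $\mathbb{R}$, so $w(\eta,\sigma) = \sum c_n e^{-n^2\sigma/2} \sin(n\eta)$ with $c_1=3, c_4=1, c_5=2$: $w(\eta,\sigma) = e^{-8 \sigma} \sin(4 \eta) + 3 e^{-\sigma/2} \sin(\eta) + 2 e^{-25 \sigma/2} \sin(5 \eta)$.
Substituting back: $u(\xi,t) = w(\xi - t, t)$.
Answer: $u(\xi, t) = e^{-8 t} \sin(4 \xi - 4 t) + 3 e^{-t/2} \sin(\xi - t) + 2 e^{-25 t/2} \sin(5 \xi - 5 t)$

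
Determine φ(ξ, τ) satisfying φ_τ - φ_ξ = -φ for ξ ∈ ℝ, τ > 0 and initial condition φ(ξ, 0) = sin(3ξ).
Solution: Substitute φ = exp(-τ)u.
Then φ_τ = exp(-τ)(u_τ - u), φ_ξ = exp(-τ)u_ξ; substituting and dividing by exp(-τ), the lower-order terms cancel: u_τ - u_ξ = 0 (standard advection equation).
Data for u: u(ξ,0) = φ(ξ,0) = sin(3ξ).
By characteristics (dξ/dτ = -1), u(ξ,τ) = f(ξ + τ) with f = u(·, 0).
So u(ξ,τ) = sin(3ξ + 3τ), and φ(ξ,τ) = exp(-τ)u(ξ,τ).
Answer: φ(ξ, τ) = exp(-τ)sin(3ξ + 3τ)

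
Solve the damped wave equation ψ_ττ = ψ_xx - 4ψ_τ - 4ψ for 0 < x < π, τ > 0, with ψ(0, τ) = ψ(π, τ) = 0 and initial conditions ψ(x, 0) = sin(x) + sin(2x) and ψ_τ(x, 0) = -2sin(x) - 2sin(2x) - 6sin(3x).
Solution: Substitute ψ = exp(-2τ)u, i.e. u = exp(2τ)ψ.
By the product rule, ψ_τ = exp(-2τ)(u_τ - 2u), ψ_ττ = exp(-2τ)(u_ττ - 4u_τ + 4u), ψ_xx = exp(-2τ)u_xx.
Substituting into the PDE and dividing by exp(-2τ): u_ττ - 4u_τ + 4u = u_xx - 4(u_τ - 2u) - 4u.
The lower-order terms cancel, leaving the standard wave equation u_ττ = u_xx.
Initial data for u: u(x,0) = ψ(x,0) = sin(x) + sin(2x); u_τ(x,0) = ψ_τ(x,0) + 2ψ(x,0) = -6sin(3x). The boundary conditions carry over: u(0,τ) = u(π,τ) = 0.
Solve for u:
  Using separation of variables u = X(x)T(τ):
  Eigenfunctions: sin(nx), n = 1, 2, 3, ...
  General solution: u(x, τ) = Σ [A_n cos(n τ) + B_n sin(n τ)] sin(nx)
  From u(x,0) = sin(x) + sin(2x): A_1=1, A_2=1. From u_τ(x,0) = -6sin(3x), using u_τ(x,0) = Σ ω_n B_n sin(nx) with ω_n = n: B_3 = (-6)/3 = -2.
Hence u(x,τ) = sin(x)cos(τ) + sin(2x)cos(2τ) - 2sin(3x)sin(3τ).
Transform back: ψ(x,τ) = exp(-2τ)u(x,τ).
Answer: ψ(x, τ) = exp(-2τ)sin(x)cos(τ) + exp(-2τ)sin(2x)cos(2τ) - 2exp(-2τ)sin(3x)sin(3τ)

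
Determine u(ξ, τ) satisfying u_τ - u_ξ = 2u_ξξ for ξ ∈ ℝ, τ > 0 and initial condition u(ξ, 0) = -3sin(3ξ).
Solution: Change to a moving frame: let η = ξ + τ, σ = τ and write u(ξ,τ) = w(η,σ).
By the chain rule u_τ = w_σ + w_η, u_ξ = w_η, u_ξξ = w_ηη.
Then u_τ - u_ξ = w_σ: the advection term cancels and the PDE becomes the heat equation w_σ = 2w_ηη on η ∈ ℝ.
Initial data: w(η,0) = u(η,0) = -3sin(3η).
On η ∈ ℝ each mode satisfies (sin(nη))″ = -n² sin(nη), so exp(-2n²σ) sin(nη) solves the heat equation; by superposition w(η,σ) = Σ c_n exp(-2n²σ) sin(nη).
Reading off the coefficients: c_3=-3, so w(η,σ) = -3exp(-18σ)sin(3η).
Substituting back η = ξ + τ, σ = τ: u(ξ,τ) = w(ξ + τ, τ).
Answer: u(ξ, τ) = -3exp(-18τ)sin(3ξ + 3τ)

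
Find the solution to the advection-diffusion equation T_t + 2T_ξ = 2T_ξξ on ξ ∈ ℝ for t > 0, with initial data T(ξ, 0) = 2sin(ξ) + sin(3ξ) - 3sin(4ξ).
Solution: Moving frame: η = ξ - 2t, σ = t, T = u(η,σ), so T_t = u_σ - 2u_η and T_ξξ = u_ηη.
Hence T_t + 2T_ξ = u_σ and the PDE becomes the heat equation u_σ = 2u_ηη on η ∈ ℝ.
Initial data: u(η,0) = T(η,0) = 2sin(η) + sin(3η) - 3sin(4η). Each mode sin(nη) decays as exp(-2n²σ) on ℝ, so u(η,σ) = Σ c_n exp(-2n²σ) sin(nη) with c_1=2, c_3=1, c_4=-3: u(η,σ) = 2exp(-2σ)sin(η) + exp(-18σ)sin(3η) - 3exp(-32σ)sin(4η).
Substituting back: T(ξ,t) = u(ξ - 2t, t).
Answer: T(ξ, t) = -2exp(-2t)sin(2t - ξ) - exp(-18t)sin(6t - 3ξ) + 3exp(-32t)sin(8t - 4ξ)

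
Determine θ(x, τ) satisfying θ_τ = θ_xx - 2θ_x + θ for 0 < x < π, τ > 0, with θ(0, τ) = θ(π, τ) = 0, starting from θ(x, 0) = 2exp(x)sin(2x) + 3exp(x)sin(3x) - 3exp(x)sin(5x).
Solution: Substitute θ = exp(x)u, i.e. u = exp(-x)θ.
By the product rule, θ_x = exp(x)(u_x + u), θ_xx = exp(x)(u_xx + 2u_x + u), θ_τ = exp(x)u_τ.
Substituting into the PDE and dividing by exp(x): u_τ = (u_xx + 2u_x + u) - 2(u_x + u) + u.
The lower-order terms cancel, leaving the standard heat equation u_τ = u_xx.
Initial data for u: u(x,0) = exp(-x)θ(x,0) = 2sin(2x) + 3sin(3x) - 3sin(5x). The boundary conditions carry over: u(0,τ) = u(π,τ) = 0.
Solve for u:
  Using separation of variables u = X(x)G(τ):
  Eigenfunctions: sin(nx), n = 1, 2, 3, ...
  General solution: u(x, τ) = Σ c_n sin(nx) exp(-n² τ)
  Matching u(x,0) = 2sin(2x) + 3sin(3x) - 3sin(5x) term by term: c_2=2, c_3=3, c_5=-3.
Hence u(x,τ) = 2exp(-4τ)sin(2x) + 3exp(-9τ)sin(3x) - 3exp(-25τ)sin(5x).
Transform back: θ(x,τ) = exp(x)u(x,τ).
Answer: θ(x, τ) = 2exp(x)exp(-4τ)sin(2x) + 3exp(x)exp(-9τ)sin(3x) - 3exp(x)exp(-25τ)sin(5x)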